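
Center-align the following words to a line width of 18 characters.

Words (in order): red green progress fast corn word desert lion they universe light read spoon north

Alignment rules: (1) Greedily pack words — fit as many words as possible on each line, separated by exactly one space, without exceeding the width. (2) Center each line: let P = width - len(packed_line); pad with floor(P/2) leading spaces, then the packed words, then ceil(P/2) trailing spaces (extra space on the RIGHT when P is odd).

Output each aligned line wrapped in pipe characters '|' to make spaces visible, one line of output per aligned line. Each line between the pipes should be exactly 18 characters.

Line 1: ['red', 'green', 'progress'] (min_width=18, slack=0)
Line 2: ['fast', 'corn', 'word'] (min_width=14, slack=4)
Line 3: ['desert', 'lion', 'they'] (min_width=16, slack=2)
Line 4: ['universe', 'light'] (min_width=14, slack=4)
Line 5: ['read', 'spoon', 'north'] (min_width=16, slack=2)

Answer: |red green progress|
|  fast corn word  |
| desert lion they |
|  universe light  |
| read spoon north |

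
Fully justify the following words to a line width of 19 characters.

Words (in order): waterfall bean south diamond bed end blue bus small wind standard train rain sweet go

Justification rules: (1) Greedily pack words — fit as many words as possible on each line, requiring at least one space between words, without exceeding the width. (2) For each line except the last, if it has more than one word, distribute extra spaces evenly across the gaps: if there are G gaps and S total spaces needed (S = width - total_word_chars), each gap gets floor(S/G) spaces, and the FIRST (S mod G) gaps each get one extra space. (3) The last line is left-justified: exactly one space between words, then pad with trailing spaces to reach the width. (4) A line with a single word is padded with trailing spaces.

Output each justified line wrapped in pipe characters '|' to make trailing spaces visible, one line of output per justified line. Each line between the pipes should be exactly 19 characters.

Line 1: ['waterfall', 'bean'] (min_width=14, slack=5)
Line 2: ['south', 'diamond', 'bed'] (min_width=17, slack=2)
Line 3: ['end', 'blue', 'bus', 'small'] (min_width=18, slack=1)
Line 4: ['wind', 'standard', 'train'] (min_width=19, slack=0)
Line 5: ['rain', 'sweet', 'go'] (min_width=13, slack=6)

Answer: |waterfall      bean|
|south  diamond  bed|
|end  blue bus small|
|wind standard train|
|rain sweet go      |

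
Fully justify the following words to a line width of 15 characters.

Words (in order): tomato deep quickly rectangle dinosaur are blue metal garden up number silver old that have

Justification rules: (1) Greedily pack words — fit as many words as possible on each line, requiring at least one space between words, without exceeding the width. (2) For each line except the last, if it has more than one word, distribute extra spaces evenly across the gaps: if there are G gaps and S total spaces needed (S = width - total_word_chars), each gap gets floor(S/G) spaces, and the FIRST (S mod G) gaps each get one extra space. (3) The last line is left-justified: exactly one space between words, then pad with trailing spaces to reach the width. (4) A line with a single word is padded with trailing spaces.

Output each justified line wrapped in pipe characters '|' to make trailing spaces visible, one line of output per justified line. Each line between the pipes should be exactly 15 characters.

Answer: |tomato     deep|
|quickly        |
|rectangle      |
|dinosaur    are|
|blue      metal|
|garden       up|
|number   silver|
|old that have  |

Derivation:
Line 1: ['tomato', 'deep'] (min_width=11, slack=4)
Line 2: ['quickly'] (min_width=7, slack=8)
Line 3: ['rectangle'] (min_width=9, slack=6)
Line 4: ['dinosaur', 'are'] (min_width=12, slack=3)
Line 5: ['blue', 'metal'] (min_width=10, slack=5)
Line 6: ['garden', 'up'] (min_width=9, slack=6)
Line 7: ['number', 'silver'] (min_width=13, slack=2)
Line 8: ['old', 'that', 'have'] (min_width=13, slack=2)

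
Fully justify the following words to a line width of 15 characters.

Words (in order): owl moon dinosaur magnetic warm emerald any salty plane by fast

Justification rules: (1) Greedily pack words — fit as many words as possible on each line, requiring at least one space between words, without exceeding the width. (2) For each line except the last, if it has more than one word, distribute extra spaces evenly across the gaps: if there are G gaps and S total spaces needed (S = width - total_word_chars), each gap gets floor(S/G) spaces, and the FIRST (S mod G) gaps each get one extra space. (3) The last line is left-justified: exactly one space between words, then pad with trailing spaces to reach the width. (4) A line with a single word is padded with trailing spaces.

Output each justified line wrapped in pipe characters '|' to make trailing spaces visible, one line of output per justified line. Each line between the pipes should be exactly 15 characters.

Answer: |owl        moon|
|dinosaur       |
|magnetic   warm|
|emerald     any|
|salty  plane by|
|fast           |

Derivation:
Line 1: ['owl', 'moon'] (min_width=8, slack=7)
Line 2: ['dinosaur'] (min_width=8, slack=7)
Line 3: ['magnetic', 'warm'] (min_width=13, slack=2)
Line 4: ['emerald', 'any'] (min_width=11, slack=4)
Line 5: ['salty', 'plane', 'by'] (min_width=14, slack=1)
Line 6: ['fast'] (min_width=4, slack=11)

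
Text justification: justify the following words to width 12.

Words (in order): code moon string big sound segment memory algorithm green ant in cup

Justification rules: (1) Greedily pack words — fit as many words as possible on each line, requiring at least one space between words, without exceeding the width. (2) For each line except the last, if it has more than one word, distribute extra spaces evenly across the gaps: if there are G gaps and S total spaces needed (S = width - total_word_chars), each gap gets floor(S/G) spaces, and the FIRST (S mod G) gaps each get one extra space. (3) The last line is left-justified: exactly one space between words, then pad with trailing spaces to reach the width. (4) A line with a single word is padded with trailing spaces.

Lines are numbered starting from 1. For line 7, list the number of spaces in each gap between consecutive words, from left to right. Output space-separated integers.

Line 1: ['code', 'moon'] (min_width=9, slack=3)
Line 2: ['string', 'big'] (min_width=10, slack=2)
Line 3: ['sound'] (min_width=5, slack=7)
Line 4: ['segment'] (min_width=7, slack=5)
Line 5: ['memory'] (min_width=6, slack=6)
Line 6: ['algorithm'] (min_width=9, slack=3)
Line 7: ['green', 'ant', 'in'] (min_width=12, slack=0)
Line 8: ['cup'] (min_width=3, slack=9)

Answer: 1 1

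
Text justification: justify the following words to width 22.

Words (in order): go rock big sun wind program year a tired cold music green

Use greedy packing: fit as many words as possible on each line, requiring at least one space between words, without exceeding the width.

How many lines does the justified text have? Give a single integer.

Answer: 3

Derivation:
Line 1: ['go', 'rock', 'big', 'sun', 'wind'] (min_width=20, slack=2)
Line 2: ['program', 'year', 'a', 'tired'] (min_width=20, slack=2)
Line 3: ['cold', 'music', 'green'] (min_width=16, slack=6)
Total lines: 3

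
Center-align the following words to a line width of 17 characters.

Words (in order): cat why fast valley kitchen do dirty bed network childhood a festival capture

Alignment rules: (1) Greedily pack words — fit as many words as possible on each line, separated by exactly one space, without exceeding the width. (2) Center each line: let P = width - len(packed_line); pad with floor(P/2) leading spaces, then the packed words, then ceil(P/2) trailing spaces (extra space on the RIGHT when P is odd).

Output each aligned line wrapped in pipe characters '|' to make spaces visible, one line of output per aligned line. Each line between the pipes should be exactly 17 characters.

Line 1: ['cat', 'why', 'fast'] (min_width=12, slack=5)
Line 2: ['valley', 'kitchen', 'do'] (min_width=17, slack=0)
Line 3: ['dirty', 'bed', 'network'] (min_width=17, slack=0)
Line 4: ['childhood', 'a'] (min_width=11, slack=6)
Line 5: ['festival', 'capture'] (min_width=16, slack=1)

Answer: |  cat why fast   |
|valley kitchen do|
|dirty bed network|
|   childhood a   |
|festival capture |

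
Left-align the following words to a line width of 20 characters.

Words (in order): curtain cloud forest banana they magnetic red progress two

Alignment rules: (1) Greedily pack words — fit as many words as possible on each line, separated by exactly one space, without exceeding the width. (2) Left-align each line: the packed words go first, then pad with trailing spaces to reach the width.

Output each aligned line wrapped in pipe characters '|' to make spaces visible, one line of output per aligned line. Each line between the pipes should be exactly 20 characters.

Line 1: ['curtain', 'cloud', 'forest'] (min_width=20, slack=0)
Line 2: ['banana', 'they', 'magnetic'] (min_width=20, slack=0)
Line 3: ['red', 'progress', 'two'] (min_width=16, slack=4)

Answer: |curtain cloud forest|
|banana they magnetic|
|red progress two    |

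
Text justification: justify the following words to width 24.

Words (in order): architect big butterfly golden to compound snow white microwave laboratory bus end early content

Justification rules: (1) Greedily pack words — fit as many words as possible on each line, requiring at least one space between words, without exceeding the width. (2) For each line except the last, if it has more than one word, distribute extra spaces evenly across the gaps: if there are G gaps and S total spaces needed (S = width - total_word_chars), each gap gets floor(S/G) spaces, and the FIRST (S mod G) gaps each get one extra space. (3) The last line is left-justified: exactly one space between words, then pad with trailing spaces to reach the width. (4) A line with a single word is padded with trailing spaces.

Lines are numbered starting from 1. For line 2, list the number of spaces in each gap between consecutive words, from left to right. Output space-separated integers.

Answer: 2 1 1

Derivation:
Line 1: ['architect', 'big', 'butterfly'] (min_width=23, slack=1)
Line 2: ['golden', 'to', 'compound', 'snow'] (min_width=23, slack=1)
Line 3: ['white', 'microwave'] (min_width=15, slack=9)
Line 4: ['laboratory', 'bus', 'end', 'early'] (min_width=24, slack=0)
Line 5: ['content'] (min_width=7, slack=17)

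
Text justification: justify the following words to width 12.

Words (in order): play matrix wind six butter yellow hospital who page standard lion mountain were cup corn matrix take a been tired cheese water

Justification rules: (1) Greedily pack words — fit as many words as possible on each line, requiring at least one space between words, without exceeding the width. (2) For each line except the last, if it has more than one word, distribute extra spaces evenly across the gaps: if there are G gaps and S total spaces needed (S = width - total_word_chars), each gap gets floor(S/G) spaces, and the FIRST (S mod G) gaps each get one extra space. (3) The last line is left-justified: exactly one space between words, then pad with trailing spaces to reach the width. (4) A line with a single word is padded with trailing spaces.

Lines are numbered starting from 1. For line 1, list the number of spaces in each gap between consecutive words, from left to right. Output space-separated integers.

Answer: 2

Derivation:
Line 1: ['play', 'matrix'] (min_width=11, slack=1)
Line 2: ['wind', 'six'] (min_width=8, slack=4)
Line 3: ['butter'] (min_width=6, slack=6)
Line 4: ['yellow'] (min_width=6, slack=6)
Line 5: ['hospital', 'who'] (min_width=12, slack=0)
Line 6: ['page'] (min_width=4, slack=8)
Line 7: ['standard'] (min_width=8, slack=4)
Line 8: ['lion'] (min_width=4, slack=8)
Line 9: ['mountain'] (min_width=8, slack=4)
Line 10: ['were', 'cup'] (min_width=8, slack=4)
Line 11: ['corn', 'matrix'] (min_width=11, slack=1)
Line 12: ['take', 'a', 'been'] (min_width=11, slack=1)
Line 13: ['tired', 'cheese'] (min_width=12, slack=0)
Line 14: ['water'] (min_width=5, slack=7)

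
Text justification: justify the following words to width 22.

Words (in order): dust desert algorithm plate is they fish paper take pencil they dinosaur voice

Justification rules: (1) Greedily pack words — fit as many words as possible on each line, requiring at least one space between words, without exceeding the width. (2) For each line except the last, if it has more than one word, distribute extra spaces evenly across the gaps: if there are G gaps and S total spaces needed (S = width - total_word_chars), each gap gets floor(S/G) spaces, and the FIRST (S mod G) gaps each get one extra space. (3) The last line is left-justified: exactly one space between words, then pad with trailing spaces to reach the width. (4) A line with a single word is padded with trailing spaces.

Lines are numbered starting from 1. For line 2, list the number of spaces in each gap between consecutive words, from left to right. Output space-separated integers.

Line 1: ['dust', 'desert', 'algorithm'] (min_width=21, slack=1)
Line 2: ['plate', 'is', 'they', 'fish'] (min_width=18, slack=4)
Line 3: ['paper', 'take', 'pencil', 'they'] (min_width=22, slack=0)
Line 4: ['dinosaur', 'voice'] (min_width=14, slack=8)

Answer: 3 2 2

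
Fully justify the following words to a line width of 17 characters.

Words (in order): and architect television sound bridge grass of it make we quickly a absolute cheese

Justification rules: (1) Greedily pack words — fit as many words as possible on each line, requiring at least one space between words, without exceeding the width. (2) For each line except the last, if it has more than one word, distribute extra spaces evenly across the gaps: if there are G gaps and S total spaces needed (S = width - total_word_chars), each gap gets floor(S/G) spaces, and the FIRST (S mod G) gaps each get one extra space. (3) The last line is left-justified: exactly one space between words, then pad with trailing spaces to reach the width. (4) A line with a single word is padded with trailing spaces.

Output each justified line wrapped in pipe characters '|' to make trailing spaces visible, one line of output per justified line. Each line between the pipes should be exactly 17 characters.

Line 1: ['and', 'architect'] (min_width=13, slack=4)
Line 2: ['television', 'sound'] (min_width=16, slack=1)
Line 3: ['bridge', 'grass', 'of'] (min_width=15, slack=2)
Line 4: ['it', 'make', 'we'] (min_width=10, slack=7)
Line 5: ['quickly', 'a'] (min_width=9, slack=8)
Line 6: ['absolute', 'cheese'] (min_width=15, slack=2)

Answer: |and     architect|
|television  sound|
|bridge  grass  of|
|it     make    we|
|quickly         a|
|absolute cheese  |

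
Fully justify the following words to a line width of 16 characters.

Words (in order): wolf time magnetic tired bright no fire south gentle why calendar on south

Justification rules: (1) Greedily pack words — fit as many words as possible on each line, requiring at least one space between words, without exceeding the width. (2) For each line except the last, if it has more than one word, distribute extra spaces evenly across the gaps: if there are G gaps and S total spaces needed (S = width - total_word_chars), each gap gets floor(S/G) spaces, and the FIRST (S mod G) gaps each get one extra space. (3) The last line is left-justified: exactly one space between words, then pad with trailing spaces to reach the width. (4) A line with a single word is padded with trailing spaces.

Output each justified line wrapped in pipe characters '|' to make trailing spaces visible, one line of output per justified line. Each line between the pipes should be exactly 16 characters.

Answer: |wolf        time|
|magnetic   tired|
|bright  no  fire|
|south gentle why|
|calendar      on|
|south           |

Derivation:
Line 1: ['wolf', 'time'] (min_width=9, slack=7)
Line 2: ['magnetic', 'tired'] (min_width=14, slack=2)
Line 3: ['bright', 'no', 'fire'] (min_width=14, slack=2)
Line 4: ['south', 'gentle', 'why'] (min_width=16, slack=0)
Line 5: ['calendar', 'on'] (min_width=11, slack=5)
Line 6: ['south'] (min_width=5, slack=11)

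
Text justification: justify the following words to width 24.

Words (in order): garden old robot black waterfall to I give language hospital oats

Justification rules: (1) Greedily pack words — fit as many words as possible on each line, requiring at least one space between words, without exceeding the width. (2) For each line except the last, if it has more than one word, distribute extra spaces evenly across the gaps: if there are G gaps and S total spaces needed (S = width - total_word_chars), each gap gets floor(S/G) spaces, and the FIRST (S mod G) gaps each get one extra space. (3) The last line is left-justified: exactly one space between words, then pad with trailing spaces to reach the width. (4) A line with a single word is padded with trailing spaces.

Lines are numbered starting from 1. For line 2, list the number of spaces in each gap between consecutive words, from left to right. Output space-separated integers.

Answer: 3 3 2

Derivation:
Line 1: ['garden', 'old', 'robot', 'black'] (min_width=22, slack=2)
Line 2: ['waterfall', 'to', 'I', 'give'] (min_width=19, slack=5)
Line 3: ['language', 'hospital', 'oats'] (min_width=22, slack=2)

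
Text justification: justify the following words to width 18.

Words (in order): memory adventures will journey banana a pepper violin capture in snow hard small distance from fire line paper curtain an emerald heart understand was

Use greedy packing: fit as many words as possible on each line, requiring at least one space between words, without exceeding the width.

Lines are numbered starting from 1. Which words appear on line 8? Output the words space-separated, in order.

Answer: an emerald heart

Derivation:
Line 1: ['memory', 'adventures'] (min_width=17, slack=1)
Line 2: ['will', 'journey'] (min_width=12, slack=6)
Line 3: ['banana', 'a', 'pepper'] (min_width=15, slack=3)
Line 4: ['violin', 'capture', 'in'] (min_width=17, slack=1)
Line 5: ['snow', 'hard', 'small'] (min_width=15, slack=3)
Line 6: ['distance', 'from', 'fire'] (min_width=18, slack=0)
Line 7: ['line', 'paper', 'curtain'] (min_width=18, slack=0)
Line 8: ['an', 'emerald', 'heart'] (min_width=16, slack=2)
Line 9: ['understand', 'was'] (min_width=14, slack=4)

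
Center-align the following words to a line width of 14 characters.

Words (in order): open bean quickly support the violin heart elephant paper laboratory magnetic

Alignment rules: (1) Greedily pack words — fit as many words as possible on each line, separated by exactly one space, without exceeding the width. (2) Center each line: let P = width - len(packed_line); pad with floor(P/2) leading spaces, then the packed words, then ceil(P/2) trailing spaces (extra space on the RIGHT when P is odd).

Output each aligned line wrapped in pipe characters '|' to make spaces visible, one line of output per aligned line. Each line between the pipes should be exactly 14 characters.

Answer: |  open bean   |
|   quickly    |
| support the  |
| violin heart |
|elephant paper|
|  laboratory  |
|   magnetic   |

Derivation:
Line 1: ['open', 'bean'] (min_width=9, slack=5)
Line 2: ['quickly'] (min_width=7, slack=7)
Line 3: ['support', 'the'] (min_width=11, slack=3)
Line 4: ['violin', 'heart'] (min_width=12, slack=2)
Line 5: ['elephant', 'paper'] (min_width=14, slack=0)
Line 6: ['laboratory'] (min_width=10, slack=4)
Line 7: ['magnetic'] (min_width=8, slack=6)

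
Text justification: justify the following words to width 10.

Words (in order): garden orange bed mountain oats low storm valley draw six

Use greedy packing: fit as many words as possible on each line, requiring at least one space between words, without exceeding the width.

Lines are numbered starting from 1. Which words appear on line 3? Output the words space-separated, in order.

Line 1: ['garden'] (min_width=6, slack=4)
Line 2: ['orange', 'bed'] (min_width=10, slack=0)
Line 3: ['mountain'] (min_width=8, slack=2)
Line 4: ['oats', 'low'] (min_width=8, slack=2)
Line 5: ['storm'] (min_width=5, slack=5)
Line 6: ['valley'] (min_width=6, slack=4)
Line 7: ['draw', 'six'] (min_width=8, slack=2)

Answer: mountain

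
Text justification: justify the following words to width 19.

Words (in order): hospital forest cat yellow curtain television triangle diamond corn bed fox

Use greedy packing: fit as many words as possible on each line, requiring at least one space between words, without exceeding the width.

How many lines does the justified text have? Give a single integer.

Answer: 5

Derivation:
Line 1: ['hospital', 'forest', 'cat'] (min_width=19, slack=0)
Line 2: ['yellow', 'curtain'] (min_width=14, slack=5)
Line 3: ['television', 'triangle'] (min_width=19, slack=0)
Line 4: ['diamond', 'corn', 'bed'] (min_width=16, slack=3)
Line 5: ['fox'] (min_width=3, slack=16)
Total lines: 5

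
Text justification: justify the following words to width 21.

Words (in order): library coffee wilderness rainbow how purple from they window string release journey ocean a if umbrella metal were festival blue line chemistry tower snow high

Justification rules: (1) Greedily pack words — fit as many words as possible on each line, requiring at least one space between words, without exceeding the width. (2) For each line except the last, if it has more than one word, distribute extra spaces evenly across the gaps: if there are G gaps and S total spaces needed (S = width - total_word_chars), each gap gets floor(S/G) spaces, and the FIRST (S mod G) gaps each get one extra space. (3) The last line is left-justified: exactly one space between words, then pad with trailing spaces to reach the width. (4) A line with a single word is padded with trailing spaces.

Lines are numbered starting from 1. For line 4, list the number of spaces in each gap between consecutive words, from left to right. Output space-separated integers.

Line 1: ['library', 'coffee'] (min_width=14, slack=7)
Line 2: ['wilderness', 'rainbow'] (min_width=18, slack=3)
Line 3: ['how', 'purple', 'from', 'they'] (min_width=20, slack=1)
Line 4: ['window', 'string', 'release'] (min_width=21, slack=0)
Line 5: ['journey', 'ocean', 'a', 'if'] (min_width=18, slack=3)
Line 6: ['umbrella', 'metal', 'were'] (min_width=19, slack=2)
Line 7: ['festival', 'blue', 'line'] (min_width=18, slack=3)
Line 8: ['chemistry', 'tower', 'snow'] (min_width=20, slack=1)
Line 9: ['high'] (min_width=4, slack=17)

Answer: 1 1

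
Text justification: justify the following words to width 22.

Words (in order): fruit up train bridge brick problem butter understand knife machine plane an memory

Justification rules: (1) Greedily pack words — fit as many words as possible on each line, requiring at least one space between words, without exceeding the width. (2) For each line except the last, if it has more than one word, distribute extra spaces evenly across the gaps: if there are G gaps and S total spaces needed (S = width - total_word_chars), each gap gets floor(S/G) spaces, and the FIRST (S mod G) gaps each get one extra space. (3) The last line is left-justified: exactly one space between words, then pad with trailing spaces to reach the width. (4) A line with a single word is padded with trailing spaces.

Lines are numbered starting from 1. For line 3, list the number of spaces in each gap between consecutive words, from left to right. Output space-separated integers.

Answer: 7

Derivation:
Line 1: ['fruit', 'up', 'train', 'bridge'] (min_width=21, slack=1)
Line 2: ['brick', 'problem', 'butter'] (min_width=20, slack=2)
Line 3: ['understand', 'knife'] (min_width=16, slack=6)
Line 4: ['machine', 'plane', 'an'] (min_width=16, slack=6)
Line 5: ['memory'] (min_width=6, slack=16)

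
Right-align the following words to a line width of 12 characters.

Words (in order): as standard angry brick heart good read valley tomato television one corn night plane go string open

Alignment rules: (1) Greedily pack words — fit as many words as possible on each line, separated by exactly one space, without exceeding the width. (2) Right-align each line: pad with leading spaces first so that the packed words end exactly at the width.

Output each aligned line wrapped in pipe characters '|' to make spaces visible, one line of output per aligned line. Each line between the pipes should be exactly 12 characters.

Answer: | as standard|
| angry brick|
|  heart good|
| read valley|
|      tomato|
|  television|
|    one corn|
| night plane|
|   go string|
|        open|

Derivation:
Line 1: ['as', 'standard'] (min_width=11, slack=1)
Line 2: ['angry', 'brick'] (min_width=11, slack=1)
Line 3: ['heart', 'good'] (min_width=10, slack=2)
Line 4: ['read', 'valley'] (min_width=11, slack=1)
Line 5: ['tomato'] (min_width=6, slack=6)
Line 6: ['television'] (min_width=10, slack=2)
Line 7: ['one', 'corn'] (min_width=8, slack=4)
Line 8: ['night', 'plane'] (min_width=11, slack=1)
Line 9: ['go', 'string'] (min_width=9, slack=3)
Line 10: ['open'] (min_width=4, slack=8)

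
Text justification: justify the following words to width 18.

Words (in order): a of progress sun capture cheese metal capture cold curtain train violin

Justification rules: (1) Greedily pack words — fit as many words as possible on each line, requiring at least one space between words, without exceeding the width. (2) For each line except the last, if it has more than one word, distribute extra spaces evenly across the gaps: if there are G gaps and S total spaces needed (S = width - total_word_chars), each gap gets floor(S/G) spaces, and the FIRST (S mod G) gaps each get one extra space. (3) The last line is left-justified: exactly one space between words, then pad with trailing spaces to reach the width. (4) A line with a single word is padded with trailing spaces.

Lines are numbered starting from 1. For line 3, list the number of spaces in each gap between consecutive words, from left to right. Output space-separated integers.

Line 1: ['a', 'of', 'progress', 'sun'] (min_width=17, slack=1)
Line 2: ['capture', 'cheese'] (min_width=14, slack=4)
Line 3: ['metal', 'capture', 'cold'] (min_width=18, slack=0)
Line 4: ['curtain', 'train'] (min_width=13, slack=5)
Line 5: ['violin'] (min_width=6, slack=12)

Answer: 1 1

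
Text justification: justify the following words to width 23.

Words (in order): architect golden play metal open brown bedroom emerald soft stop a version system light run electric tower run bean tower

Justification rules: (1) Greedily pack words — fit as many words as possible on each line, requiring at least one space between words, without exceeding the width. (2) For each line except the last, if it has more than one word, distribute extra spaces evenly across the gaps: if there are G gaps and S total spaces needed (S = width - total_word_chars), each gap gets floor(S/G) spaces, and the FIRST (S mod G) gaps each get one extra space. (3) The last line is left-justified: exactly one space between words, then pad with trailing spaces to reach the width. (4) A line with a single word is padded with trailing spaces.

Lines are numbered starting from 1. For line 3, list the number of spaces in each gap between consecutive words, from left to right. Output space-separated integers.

Line 1: ['architect', 'golden', 'play'] (min_width=21, slack=2)
Line 2: ['metal', 'open', 'brown'] (min_width=16, slack=7)
Line 3: ['bedroom', 'emerald', 'soft'] (min_width=20, slack=3)
Line 4: ['stop', 'a', 'version', 'system'] (min_width=21, slack=2)
Line 5: ['light', 'run', 'electric'] (min_width=18, slack=5)
Line 6: ['tower', 'run', 'bean', 'tower'] (min_width=20, slack=3)

Answer: 3 2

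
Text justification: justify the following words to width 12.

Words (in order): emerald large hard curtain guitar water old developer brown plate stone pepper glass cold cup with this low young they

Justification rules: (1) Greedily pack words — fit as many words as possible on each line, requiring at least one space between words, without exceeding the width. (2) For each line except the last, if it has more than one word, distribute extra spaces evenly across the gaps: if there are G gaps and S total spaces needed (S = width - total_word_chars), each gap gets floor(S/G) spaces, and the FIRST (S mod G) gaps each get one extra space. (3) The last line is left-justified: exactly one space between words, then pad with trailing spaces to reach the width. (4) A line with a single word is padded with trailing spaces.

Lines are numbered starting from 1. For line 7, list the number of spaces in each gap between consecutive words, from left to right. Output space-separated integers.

Line 1: ['emerald'] (min_width=7, slack=5)
Line 2: ['large', 'hard'] (min_width=10, slack=2)
Line 3: ['curtain'] (min_width=7, slack=5)
Line 4: ['guitar', 'water'] (min_width=12, slack=0)
Line 5: ['old'] (min_width=3, slack=9)
Line 6: ['developer'] (min_width=9, slack=3)
Line 7: ['brown', 'plate'] (min_width=11, slack=1)
Line 8: ['stone', 'pepper'] (min_width=12, slack=0)
Line 9: ['glass', 'cold'] (min_width=10, slack=2)
Line 10: ['cup', 'with'] (min_width=8, slack=4)
Line 11: ['this', 'low'] (min_width=8, slack=4)
Line 12: ['young', 'they'] (min_width=10, slack=2)

Answer: 2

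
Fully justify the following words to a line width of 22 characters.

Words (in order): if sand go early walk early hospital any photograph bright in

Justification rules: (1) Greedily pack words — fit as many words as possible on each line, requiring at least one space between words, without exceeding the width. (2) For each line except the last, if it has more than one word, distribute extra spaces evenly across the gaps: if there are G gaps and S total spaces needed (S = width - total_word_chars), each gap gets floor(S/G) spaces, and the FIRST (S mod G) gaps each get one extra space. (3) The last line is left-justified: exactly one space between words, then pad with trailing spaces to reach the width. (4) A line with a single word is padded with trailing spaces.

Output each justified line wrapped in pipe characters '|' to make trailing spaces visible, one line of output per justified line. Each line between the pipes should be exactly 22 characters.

Line 1: ['if', 'sand', 'go', 'early', 'walk'] (min_width=21, slack=1)
Line 2: ['early', 'hospital', 'any'] (min_width=18, slack=4)
Line 3: ['photograph', 'bright', 'in'] (min_width=20, slack=2)

Answer: |if  sand go early walk|
|early   hospital   any|
|photograph bright in  |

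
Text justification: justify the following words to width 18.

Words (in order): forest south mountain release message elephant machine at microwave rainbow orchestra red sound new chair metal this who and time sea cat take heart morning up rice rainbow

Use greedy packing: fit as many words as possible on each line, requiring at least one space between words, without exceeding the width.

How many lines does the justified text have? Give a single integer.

Line 1: ['forest', 'south'] (min_width=12, slack=6)
Line 2: ['mountain', 'release'] (min_width=16, slack=2)
Line 3: ['message', 'elephant'] (min_width=16, slack=2)
Line 4: ['machine', 'at'] (min_width=10, slack=8)
Line 5: ['microwave', 'rainbow'] (min_width=17, slack=1)
Line 6: ['orchestra', 'red'] (min_width=13, slack=5)
Line 7: ['sound', 'new', 'chair'] (min_width=15, slack=3)
Line 8: ['metal', 'this', 'who', 'and'] (min_width=18, slack=0)
Line 9: ['time', 'sea', 'cat', 'take'] (min_width=17, slack=1)
Line 10: ['heart', 'morning', 'up'] (min_width=16, slack=2)
Line 11: ['rice', 'rainbow'] (min_width=12, slack=6)
Total lines: 11

Answer: 11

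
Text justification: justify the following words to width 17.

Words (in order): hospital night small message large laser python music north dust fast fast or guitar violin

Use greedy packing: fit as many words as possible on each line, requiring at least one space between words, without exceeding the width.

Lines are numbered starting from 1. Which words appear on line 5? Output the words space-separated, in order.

Answer: north dust fast

Derivation:
Line 1: ['hospital', 'night'] (min_width=14, slack=3)
Line 2: ['small', 'message'] (min_width=13, slack=4)
Line 3: ['large', 'laser'] (min_width=11, slack=6)
Line 4: ['python', 'music'] (min_width=12, slack=5)
Line 5: ['north', 'dust', 'fast'] (min_width=15, slack=2)
Line 6: ['fast', 'or', 'guitar'] (min_width=14, slack=3)
Line 7: ['violin'] (min_width=6, slack=11)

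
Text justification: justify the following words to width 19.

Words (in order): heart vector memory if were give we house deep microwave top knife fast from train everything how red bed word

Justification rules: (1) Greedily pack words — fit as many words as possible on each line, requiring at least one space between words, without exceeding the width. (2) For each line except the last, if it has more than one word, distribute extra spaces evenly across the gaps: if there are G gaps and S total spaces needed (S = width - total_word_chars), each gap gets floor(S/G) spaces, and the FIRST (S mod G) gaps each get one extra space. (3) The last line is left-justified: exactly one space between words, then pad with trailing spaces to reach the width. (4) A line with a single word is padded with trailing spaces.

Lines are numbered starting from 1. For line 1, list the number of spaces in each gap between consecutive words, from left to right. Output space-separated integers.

Answer: 1 1

Derivation:
Line 1: ['heart', 'vector', 'memory'] (min_width=19, slack=0)
Line 2: ['if', 'were', 'give', 'we'] (min_width=15, slack=4)
Line 3: ['house', 'deep'] (min_width=10, slack=9)
Line 4: ['microwave', 'top', 'knife'] (min_width=19, slack=0)
Line 5: ['fast', 'from', 'train'] (min_width=15, slack=4)
Line 6: ['everything', 'how', 'red'] (min_width=18, slack=1)
Line 7: ['bed', 'word'] (min_width=8, slack=11)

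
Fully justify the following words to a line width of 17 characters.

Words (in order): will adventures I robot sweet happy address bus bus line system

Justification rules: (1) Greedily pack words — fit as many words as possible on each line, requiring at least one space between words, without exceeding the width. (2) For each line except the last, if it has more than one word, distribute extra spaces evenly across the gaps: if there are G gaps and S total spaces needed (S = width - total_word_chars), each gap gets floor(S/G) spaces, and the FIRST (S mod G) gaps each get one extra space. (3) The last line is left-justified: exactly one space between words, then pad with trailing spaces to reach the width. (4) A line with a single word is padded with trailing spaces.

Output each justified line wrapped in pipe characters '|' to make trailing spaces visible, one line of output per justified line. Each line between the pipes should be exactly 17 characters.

Answer: |will adventures I|
|robot sweet happy|
|address  bus  bus|
|line system      |

Derivation:
Line 1: ['will', 'adventures', 'I'] (min_width=17, slack=0)
Line 2: ['robot', 'sweet', 'happy'] (min_width=17, slack=0)
Line 3: ['address', 'bus', 'bus'] (min_width=15, slack=2)
Line 4: ['line', 'system'] (min_width=11, slack=6)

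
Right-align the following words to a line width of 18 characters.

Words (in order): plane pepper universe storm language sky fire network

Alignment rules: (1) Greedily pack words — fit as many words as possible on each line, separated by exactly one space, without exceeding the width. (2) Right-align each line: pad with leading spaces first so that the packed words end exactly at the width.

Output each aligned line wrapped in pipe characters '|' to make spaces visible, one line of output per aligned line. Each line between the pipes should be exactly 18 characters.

Line 1: ['plane', 'pepper'] (min_width=12, slack=6)
Line 2: ['universe', 'storm'] (min_width=14, slack=4)
Line 3: ['language', 'sky', 'fire'] (min_width=17, slack=1)
Line 4: ['network'] (min_width=7, slack=11)

Answer: |      plane pepper|
|    universe storm|
| language sky fire|
|           network|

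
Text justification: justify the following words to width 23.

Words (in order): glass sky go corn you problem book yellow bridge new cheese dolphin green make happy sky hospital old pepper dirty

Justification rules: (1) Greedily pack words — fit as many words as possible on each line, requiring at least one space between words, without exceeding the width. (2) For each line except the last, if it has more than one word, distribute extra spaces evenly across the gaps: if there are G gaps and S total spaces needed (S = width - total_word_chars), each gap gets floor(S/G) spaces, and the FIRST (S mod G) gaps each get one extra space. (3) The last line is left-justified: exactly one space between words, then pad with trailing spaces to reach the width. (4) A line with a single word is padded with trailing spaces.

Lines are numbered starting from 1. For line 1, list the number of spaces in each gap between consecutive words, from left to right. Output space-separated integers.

Line 1: ['glass', 'sky', 'go', 'corn', 'you'] (min_width=21, slack=2)
Line 2: ['problem', 'book', 'yellow'] (min_width=19, slack=4)
Line 3: ['bridge', 'new', 'cheese'] (min_width=17, slack=6)
Line 4: ['dolphin', 'green', 'make'] (min_width=18, slack=5)
Line 5: ['happy', 'sky', 'hospital', 'old'] (min_width=22, slack=1)
Line 6: ['pepper', 'dirty'] (min_width=12, slack=11)

Answer: 2 2 1 1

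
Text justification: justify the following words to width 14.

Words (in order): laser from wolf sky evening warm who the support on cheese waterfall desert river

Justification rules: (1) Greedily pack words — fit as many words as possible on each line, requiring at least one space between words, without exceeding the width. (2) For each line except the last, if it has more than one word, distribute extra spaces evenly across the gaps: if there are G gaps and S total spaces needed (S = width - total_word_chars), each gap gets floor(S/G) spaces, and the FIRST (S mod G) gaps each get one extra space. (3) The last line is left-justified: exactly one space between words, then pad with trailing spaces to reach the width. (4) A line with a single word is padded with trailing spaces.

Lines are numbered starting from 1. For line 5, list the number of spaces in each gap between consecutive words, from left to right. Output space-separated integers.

Answer: 5

Derivation:
Line 1: ['laser', 'from'] (min_width=10, slack=4)
Line 2: ['wolf', 'sky'] (min_width=8, slack=6)
Line 3: ['evening', 'warm'] (min_width=12, slack=2)
Line 4: ['who', 'the'] (min_width=7, slack=7)
Line 5: ['support', 'on'] (min_width=10, slack=4)
Line 6: ['cheese'] (min_width=6, slack=8)
Line 7: ['waterfall'] (min_width=9, slack=5)
Line 8: ['desert', 'river'] (min_width=12, slack=2)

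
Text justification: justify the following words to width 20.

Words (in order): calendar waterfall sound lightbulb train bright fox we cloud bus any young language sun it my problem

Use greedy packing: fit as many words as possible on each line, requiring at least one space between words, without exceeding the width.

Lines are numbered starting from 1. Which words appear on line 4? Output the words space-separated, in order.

Line 1: ['calendar', 'waterfall'] (min_width=18, slack=2)
Line 2: ['sound', 'lightbulb'] (min_width=15, slack=5)
Line 3: ['train', 'bright', 'fox', 'we'] (min_width=19, slack=1)
Line 4: ['cloud', 'bus', 'any', 'young'] (min_width=19, slack=1)
Line 5: ['language', 'sun', 'it', 'my'] (min_width=18, slack=2)
Line 6: ['problem'] (min_width=7, slack=13)

Answer: cloud bus any young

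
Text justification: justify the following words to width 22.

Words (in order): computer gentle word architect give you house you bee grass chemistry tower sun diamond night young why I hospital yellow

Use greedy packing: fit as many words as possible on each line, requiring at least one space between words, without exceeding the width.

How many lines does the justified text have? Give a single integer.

Line 1: ['computer', 'gentle', 'word'] (min_width=20, slack=2)
Line 2: ['architect', 'give', 'you'] (min_width=18, slack=4)
Line 3: ['house', 'you', 'bee', 'grass'] (min_width=19, slack=3)
Line 4: ['chemistry', 'tower', 'sun'] (min_width=19, slack=3)
Line 5: ['diamond', 'night', 'young'] (min_width=19, slack=3)
Line 6: ['why', 'I', 'hospital', 'yellow'] (min_width=21, slack=1)
Total lines: 6

Answer: 6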